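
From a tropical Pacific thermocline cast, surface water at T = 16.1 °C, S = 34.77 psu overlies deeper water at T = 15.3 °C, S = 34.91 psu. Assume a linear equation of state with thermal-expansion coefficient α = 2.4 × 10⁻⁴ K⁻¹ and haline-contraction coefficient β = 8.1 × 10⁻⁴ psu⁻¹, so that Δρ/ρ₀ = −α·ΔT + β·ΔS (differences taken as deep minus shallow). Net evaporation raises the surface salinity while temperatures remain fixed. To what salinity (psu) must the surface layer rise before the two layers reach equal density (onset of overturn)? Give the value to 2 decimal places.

35.15 psu

Neutral buoyancy requires −α(T_deep − T_surf) + β(S_deep − S_surf′) = 0.
S_surf′ = S_deep − (α/β)·ΔT = 34.91 − (2.4 × 10⁻⁴/8.1 × 10⁻⁴)·(-0.8) = 35.1470 psu.
Increase required: 35.1470 − 34.77 = 0.3770 psu.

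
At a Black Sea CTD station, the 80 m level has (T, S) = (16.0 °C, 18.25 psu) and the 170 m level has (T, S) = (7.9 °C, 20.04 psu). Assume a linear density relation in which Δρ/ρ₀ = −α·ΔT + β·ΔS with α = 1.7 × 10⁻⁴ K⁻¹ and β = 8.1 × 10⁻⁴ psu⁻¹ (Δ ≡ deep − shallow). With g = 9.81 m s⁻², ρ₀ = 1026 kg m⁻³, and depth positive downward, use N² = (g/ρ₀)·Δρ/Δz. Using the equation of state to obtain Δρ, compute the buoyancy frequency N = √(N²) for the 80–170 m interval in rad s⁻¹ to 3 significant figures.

0.0176 rad s⁻¹

ΔT = -8.1 K, ΔS = +1.79 psu (deep − shallow).
Δρ/ρ₀ = −αΔT + βΔS = 1.377 × 10⁻³ + 1.4499 × 10⁻³ = 2.8269 × 10⁻³, so Δρ ≈ 2.900 kg m⁻³.
N² = (g/ρ₀)·Δρ/Δz = g·(Δρ/ρ₀)/Δz = 9.81 × 2.8269 × 10⁻³ / 90 = 3.0813 × 10⁻⁴ s⁻².
N = √(3.0813 × 10⁻⁴) = 0.017554 rad s⁻¹ ≈ 0.0176 rad s⁻¹.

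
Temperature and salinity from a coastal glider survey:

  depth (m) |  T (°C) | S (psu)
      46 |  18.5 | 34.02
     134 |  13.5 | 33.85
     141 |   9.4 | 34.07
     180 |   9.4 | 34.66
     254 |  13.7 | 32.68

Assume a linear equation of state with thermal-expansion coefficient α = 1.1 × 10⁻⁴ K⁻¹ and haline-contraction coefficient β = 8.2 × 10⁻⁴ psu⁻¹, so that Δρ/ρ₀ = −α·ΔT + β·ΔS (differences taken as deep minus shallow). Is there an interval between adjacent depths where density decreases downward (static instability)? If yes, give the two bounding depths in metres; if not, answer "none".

Evaluate Δρ/ρ₀ = −αΔT + βΔS across each adjacent pair:
  46–134 m: −αΔT+βΔS = −(1.1 × 10⁻⁴)(-5.0)+(8.2 × 10⁻⁴)(-0.17) = 4.1 × 10⁻⁴ → stable
  134–141 m: −αΔT+βΔS = −(1.1 × 10⁻⁴)(-4.1)+(8.2 × 10⁻⁴)(+0.22) = 6.3 × 10⁻⁴ → stable
  141–180 m: −αΔT+βΔS = −(1.1 × 10⁻⁴)(+0.0)+(8.2 × 10⁻⁴)(+0.59) = 4.8 × 10⁻⁴ → stable
  180–254 m: −αΔT+βΔS = −(1.1 × 10⁻⁴)(+4.3)+(8.2 × 10⁻⁴)(-1.98) = -2.1 × 10⁻³ → UNSTABLE
The 180–254 m interval has Δρ < 0: lighter water underlies denser water.

180–254 m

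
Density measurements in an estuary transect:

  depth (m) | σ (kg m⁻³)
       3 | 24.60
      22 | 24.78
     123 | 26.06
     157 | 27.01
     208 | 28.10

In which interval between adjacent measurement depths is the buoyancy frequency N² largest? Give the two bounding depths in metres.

123–157 m

Compute the density gradient over each adjacent pair:
  3–22 m: Δρ/Δz = 0.18/19 = 9.5 × 10⁻³ kg m⁻⁴
  22–123 m: Δρ/Δz = 1.28/101 = 0.013 kg m⁻⁴
  123–157 m: Δρ/Δz = 0.95/34 = 0.028 kg m⁻⁴
  157–208 m: Δρ/Δz = 1.09/51 = 0.021 kg m⁻⁴
The largest gradient is in the 123–157 m interval — the pycnocline.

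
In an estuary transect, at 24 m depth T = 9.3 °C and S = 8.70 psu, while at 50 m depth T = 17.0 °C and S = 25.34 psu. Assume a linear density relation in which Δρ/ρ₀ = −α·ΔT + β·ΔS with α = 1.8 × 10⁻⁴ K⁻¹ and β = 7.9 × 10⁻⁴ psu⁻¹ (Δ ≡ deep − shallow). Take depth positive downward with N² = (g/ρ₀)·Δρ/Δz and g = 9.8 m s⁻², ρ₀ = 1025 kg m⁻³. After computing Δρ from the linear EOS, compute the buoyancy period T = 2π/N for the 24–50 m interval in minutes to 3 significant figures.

1.57 min

ΔT = +7.7 K, ΔS = +16.64 psu (deep − shallow).
Δρ/ρ₀ = −αΔT + βΔS = -1.386 × 10⁻³ + 0.0131456 = 0.0117596, so Δρ ≈ 12.05 kg m⁻³.
N² = (g/ρ₀)·Δρ/Δz = g·(Δρ/ρ₀)/Δz = 9.8 × 0.0117596 / 26 = 4.4325 × 10⁻³ s⁻².
N = √(4.4325 × 10⁻³) = 0.066577 rad s⁻¹ → T = 2π/N = 94.375 s = 1.5729 min ≈ 1.57 min.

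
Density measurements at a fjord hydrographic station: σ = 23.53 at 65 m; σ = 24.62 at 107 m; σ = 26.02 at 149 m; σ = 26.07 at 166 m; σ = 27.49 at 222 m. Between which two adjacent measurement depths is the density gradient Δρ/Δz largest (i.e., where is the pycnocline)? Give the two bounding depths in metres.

Compute the density gradient over each adjacent pair:
  65–107 m: Δρ/Δz = 1.09/42 = 0.026 kg m⁻⁴
  107–149 m: Δρ/Δz = 1.40/42 = 0.033 kg m⁻⁴
  149–166 m: Δρ/Δz = 0.05/17 = 2.9 × 10⁻³ kg m⁻⁴
  166–222 m: Δρ/Δz = 1.42/56 = 0.025 kg m⁻⁴
The largest gradient is in the 107–149 m interval — the pycnocline.

107–149 m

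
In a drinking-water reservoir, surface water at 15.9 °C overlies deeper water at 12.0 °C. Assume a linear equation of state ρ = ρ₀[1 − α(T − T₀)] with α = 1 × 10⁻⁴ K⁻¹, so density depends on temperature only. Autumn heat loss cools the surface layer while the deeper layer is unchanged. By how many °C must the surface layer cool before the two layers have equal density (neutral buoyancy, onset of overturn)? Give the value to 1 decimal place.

3.9 °C

With temperature the only control, equal density requires T_surf′ = T_deep.
T_surf′ = 12.0 °C.
Cooling required: 15.9 − 12.0 = 3.9 °C.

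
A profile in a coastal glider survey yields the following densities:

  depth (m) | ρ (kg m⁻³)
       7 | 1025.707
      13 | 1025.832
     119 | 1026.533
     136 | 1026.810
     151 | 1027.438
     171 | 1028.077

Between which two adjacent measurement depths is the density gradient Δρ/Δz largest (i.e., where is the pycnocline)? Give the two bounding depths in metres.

Compute the density gradient over each adjacent pair:
  7–13 m: Δρ/Δz = 0.125/6 = 0.021 kg m⁻⁴
  13–119 m: Δρ/Δz = 0.701/106 = 6.6 × 10⁻³ kg m⁻⁴
  119–136 m: Δρ/Δz = 0.277/17 = 0.016 kg m⁻⁴
  136–151 m: Δρ/Δz = 0.628/15 = 0.042 kg m⁻⁴
  151–171 m: Δρ/Δz = 0.639/20 = 0.032 kg m⁻⁴
The largest gradient is in the 136–151 m interval — the pycnocline.

136–151 m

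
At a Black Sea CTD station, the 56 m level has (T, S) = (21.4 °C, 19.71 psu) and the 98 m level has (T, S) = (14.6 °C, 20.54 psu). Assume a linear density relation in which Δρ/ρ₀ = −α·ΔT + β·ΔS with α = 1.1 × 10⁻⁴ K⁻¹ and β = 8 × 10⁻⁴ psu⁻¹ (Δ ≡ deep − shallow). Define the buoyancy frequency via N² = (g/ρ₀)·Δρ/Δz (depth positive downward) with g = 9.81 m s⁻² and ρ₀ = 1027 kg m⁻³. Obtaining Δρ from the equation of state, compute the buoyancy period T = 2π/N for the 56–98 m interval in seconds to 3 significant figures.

ΔT = -6.8 K, ΔS = +0.83 psu (deep − shallow).
Δρ/ρ₀ = −αΔT + βΔS = 7.48 × 10⁻⁴ + 6.64 × 10⁻⁴ = 1.412 × 10⁻³, so Δρ ≈ 1.450 kg m⁻³.
N² = (g/ρ₀)·Δρ/Δz = g·(Δρ/ρ₀)/Δz = 9.81 × 1.412 × 10⁻³ / 42 = 3.2980 × 10⁻⁴ s⁻².
N = √(3.2980 × 10⁻⁴) = 0.018160 rad s⁻¹ → T = 2π/N = 345.99 s ≈ 346 s.

346 s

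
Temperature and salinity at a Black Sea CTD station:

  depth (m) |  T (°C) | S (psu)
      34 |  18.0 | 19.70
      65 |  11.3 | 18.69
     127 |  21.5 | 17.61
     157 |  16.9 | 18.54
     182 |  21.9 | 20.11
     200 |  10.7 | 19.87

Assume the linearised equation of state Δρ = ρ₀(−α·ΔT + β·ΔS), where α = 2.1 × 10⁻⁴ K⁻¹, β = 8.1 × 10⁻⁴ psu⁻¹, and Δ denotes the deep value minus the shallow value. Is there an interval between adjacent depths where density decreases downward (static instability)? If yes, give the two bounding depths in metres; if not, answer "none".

65–127 m

Evaluate Δρ/ρ₀ = −αΔT + βΔS across each adjacent pair:
  34–65 m: −αΔT+βΔS = −(2.1 × 10⁻⁴)(-6.7)+(8.1 × 10⁻⁴)(-1.01) = 5.9 × 10⁻⁴ → stable
  65–127 m: −αΔT+βΔS = −(2.1 × 10⁻⁴)(+10.2)+(8.1 × 10⁻⁴)(-1.08) = -3.0 × 10⁻³ → UNSTABLE
  127–157 m: −αΔT+βΔS = −(2.1 × 10⁻⁴)(-4.6)+(8.1 × 10⁻⁴)(+0.93) = 1.7 × 10⁻³ → stable
  157–182 m: −αΔT+βΔS = −(2.1 × 10⁻⁴)(+5.0)+(8.1 × 10⁻⁴)(+1.57) = 2.2 × 10⁻⁴ → stable
  182–200 m: −αΔT+βΔS = −(2.1 × 10⁻⁴)(-11.2)+(8.1 × 10⁻⁴)(-0.24) = 2.2 × 10⁻³ → stable
The 65–127 m interval has Δρ < 0: lighter water underlies denser water.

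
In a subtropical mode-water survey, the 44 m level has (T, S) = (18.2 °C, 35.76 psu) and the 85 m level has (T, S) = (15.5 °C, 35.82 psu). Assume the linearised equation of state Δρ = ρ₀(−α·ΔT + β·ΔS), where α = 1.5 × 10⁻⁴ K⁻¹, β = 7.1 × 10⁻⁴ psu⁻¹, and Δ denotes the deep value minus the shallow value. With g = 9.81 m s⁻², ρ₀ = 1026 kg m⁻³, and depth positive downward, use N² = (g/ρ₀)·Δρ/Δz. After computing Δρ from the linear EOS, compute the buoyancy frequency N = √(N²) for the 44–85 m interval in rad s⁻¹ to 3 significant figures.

ΔT = -2.7 K, ΔS = +0.06 psu (deep − shallow).
Δρ/ρ₀ = −αΔT + βΔS = 4.05 × 10⁻⁴ + 4.26 × 10⁻⁵ = 4.476 × 10⁻⁴, so Δρ ≈ 0.4592 kg m⁻³.
N² = (g/ρ₀)·Δρ/Δz = g·(Δρ/ρ₀)/Δz = 9.81 × 4.476 × 10⁻⁴ / 41 = 1.0710 × 10⁻⁴ s⁻².
N = √(1.0710 × 10⁻⁴) = 0.010349 rad s⁻¹ ≈ 0.0103 rad s⁻¹.

0.0103 rad s⁻¹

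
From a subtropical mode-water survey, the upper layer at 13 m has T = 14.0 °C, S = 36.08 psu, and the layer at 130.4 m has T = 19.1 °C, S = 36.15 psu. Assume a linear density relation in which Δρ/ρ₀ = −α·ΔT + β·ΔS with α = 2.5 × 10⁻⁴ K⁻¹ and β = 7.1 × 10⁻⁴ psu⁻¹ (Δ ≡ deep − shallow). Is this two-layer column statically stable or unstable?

ΔT = 19.1 − 14.0 = +5.1 K and ΔS = 36.15 − 36.08 = +0.07 psu (deep − shallow).
−αΔT = -1.275 × 10⁻³; βΔS = 4.97 × 10⁻⁵; sum Δρ/ρ₀ = -1.2253 × 10⁻³.
Δρ/ρ₀ < 0, so Δρ < 0: deeper water is lighter → statically unstable; the column would overturn.

unstable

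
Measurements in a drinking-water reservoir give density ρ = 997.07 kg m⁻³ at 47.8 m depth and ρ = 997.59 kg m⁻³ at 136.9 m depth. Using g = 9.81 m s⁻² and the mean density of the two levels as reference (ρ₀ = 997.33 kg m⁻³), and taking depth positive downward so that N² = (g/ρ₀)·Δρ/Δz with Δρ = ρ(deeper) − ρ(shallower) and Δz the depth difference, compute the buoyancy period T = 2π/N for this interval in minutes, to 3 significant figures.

Δρ = 997.59 − 997.07 = 0.52 kg m⁻³ over Δz = 136.9 − 47.8 = 89.1 m.
N² = (9.81/997.33) × (0.52/89.1) = 5.7406 × 10⁻⁵ s⁻².
N = √(5.7406 × 10⁻⁵) = 7.5767 × 10⁻³ rad s⁻¹, so T = 2π/N = 829.28 s = 13.821 min ≈ 13.8 min.
Since Δρ > 0 the layer is stably stratified.

13.8 min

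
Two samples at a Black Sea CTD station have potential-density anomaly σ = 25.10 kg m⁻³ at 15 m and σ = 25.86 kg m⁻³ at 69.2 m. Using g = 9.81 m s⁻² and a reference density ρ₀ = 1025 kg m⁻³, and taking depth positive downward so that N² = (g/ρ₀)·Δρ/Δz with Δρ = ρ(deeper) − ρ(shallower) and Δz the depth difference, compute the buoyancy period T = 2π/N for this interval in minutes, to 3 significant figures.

Δρ = 1025.86 − 1025.10 = 0.76 kg m⁻³ over Δz = 69.2 − 15 = 54.2 m.
N² = (9.81/1025) × (0.76/54.2) = 1.3420 × 10⁻⁴ s⁻².
N = √(1.3420 × 10⁻⁴) = 0.011584 rad s⁻¹, so T = 2π/N = 542.40 s = 9.0400 min ≈ 9.04 min.

9.04 min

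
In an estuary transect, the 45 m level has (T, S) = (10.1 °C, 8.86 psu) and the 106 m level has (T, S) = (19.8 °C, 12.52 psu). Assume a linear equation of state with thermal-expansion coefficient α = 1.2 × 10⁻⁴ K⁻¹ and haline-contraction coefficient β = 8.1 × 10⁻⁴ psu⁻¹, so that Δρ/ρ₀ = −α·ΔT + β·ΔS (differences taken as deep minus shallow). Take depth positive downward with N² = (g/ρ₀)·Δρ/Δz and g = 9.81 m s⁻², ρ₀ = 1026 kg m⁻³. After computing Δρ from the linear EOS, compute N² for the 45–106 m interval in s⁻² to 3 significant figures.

2.90 × 10⁻⁴ s⁻²

ΔT = +9.7 K, ΔS = +3.66 psu (deep − shallow).
Δρ/ρ₀ = −αΔT + βΔS = -1.164 × 10⁻³ + 2.9646 × 10⁻³ = 1.8006 × 10⁻³, so Δρ ≈ 1.847 kg m⁻³.
N² = (g/ρ₀)·Δρ/Δz = g·(Δρ/ρ₀)/Δz = 9.81 × 1.8006 × 10⁻³ / 61 = 2.8957 × 10⁻⁴ s⁻² ≈ 2.90 × 10⁻⁴ s⁻².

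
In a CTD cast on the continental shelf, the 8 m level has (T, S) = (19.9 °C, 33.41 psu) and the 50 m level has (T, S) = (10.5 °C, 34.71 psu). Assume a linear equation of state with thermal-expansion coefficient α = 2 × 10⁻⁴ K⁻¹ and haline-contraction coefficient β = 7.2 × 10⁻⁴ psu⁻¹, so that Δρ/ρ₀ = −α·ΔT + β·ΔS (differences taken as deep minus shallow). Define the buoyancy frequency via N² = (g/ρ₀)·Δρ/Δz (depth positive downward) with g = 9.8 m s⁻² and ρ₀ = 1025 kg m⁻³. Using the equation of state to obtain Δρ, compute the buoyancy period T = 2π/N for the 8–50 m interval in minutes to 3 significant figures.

ΔT = -9.4 K, ΔS = +1.30 psu (deep − shallow).
Δρ/ρ₀ = −αΔT + βΔS = 1.88 × 10⁻³ + 9.36 × 10⁻⁴ = 2.816 × 10⁻³, so Δρ ≈ 2.886 kg m⁻³.
N² = (g/ρ₀)·Δρ/Δz = g·(Δρ/ρ₀)/Δz = 9.8 × 2.816 × 10⁻³ / 42 = 6.5707 × 10⁻⁴ s⁻².
N = √(6.5707 × 10⁻⁴) = 0.025633 rad s⁻¹ → T = 2π/N = 245.12 s = 4.0853 min ≈ 4.09 min.

4.09 min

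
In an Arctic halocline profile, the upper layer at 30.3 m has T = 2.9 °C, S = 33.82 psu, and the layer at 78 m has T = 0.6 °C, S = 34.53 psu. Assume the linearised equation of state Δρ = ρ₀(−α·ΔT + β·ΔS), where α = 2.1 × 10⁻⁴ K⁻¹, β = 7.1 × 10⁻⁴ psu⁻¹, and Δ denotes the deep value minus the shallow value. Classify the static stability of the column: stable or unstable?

ΔT = 0.6 − 2.9 = -2.3 K and ΔS = 34.53 − 33.82 = +0.71 psu (deep − shallow).
−αΔT = 4.83 × 10⁻⁴; βΔS = 5.041 × 10⁻⁴; sum Δρ/ρ₀ = 9.871 × 10⁻⁴.
Δρ/ρ₀ > 0, so Δρ > 0: deeper water is denser → statically stable.

stable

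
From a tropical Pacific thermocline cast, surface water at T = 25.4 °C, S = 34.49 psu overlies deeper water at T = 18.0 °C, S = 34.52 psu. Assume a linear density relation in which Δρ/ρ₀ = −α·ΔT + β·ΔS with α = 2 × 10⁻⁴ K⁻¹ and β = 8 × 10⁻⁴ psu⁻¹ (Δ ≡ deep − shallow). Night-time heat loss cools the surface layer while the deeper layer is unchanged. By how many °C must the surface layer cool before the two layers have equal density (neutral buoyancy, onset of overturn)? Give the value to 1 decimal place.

7.5 °C

Neutral buoyancy requires Δρ = 0, i.e. −α(T_deep − T_surf′) + β(S_deep − S_surf) = 0.
T_surf′ = T_deep − (β/α)·ΔS = 18.0 − (8 × 10⁻⁴/2 × 10⁻⁴)·(+0.03) = 17.880 °C.
Cooling required: 25.4 − (17.880) = 7.520 °C.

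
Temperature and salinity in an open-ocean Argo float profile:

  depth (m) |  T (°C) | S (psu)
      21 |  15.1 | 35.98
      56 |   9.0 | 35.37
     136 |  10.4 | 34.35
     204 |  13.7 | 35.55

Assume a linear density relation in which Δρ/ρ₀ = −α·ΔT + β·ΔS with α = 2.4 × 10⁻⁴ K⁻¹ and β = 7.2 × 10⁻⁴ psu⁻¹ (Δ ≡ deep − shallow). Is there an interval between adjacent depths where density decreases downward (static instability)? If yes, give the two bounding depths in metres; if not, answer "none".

56–136 m

Evaluate Δρ/ρ₀ = −αΔT + βΔS across each adjacent pair:
  21–56 m: −αΔT+βΔS = −(2.4 × 10⁻⁴)(-6.1)+(7.2 × 10⁻⁴)(-0.61) = 1.0 × 10⁻³ → stable
  56–136 m: −αΔT+βΔS = −(2.4 × 10⁻⁴)(+1.4)+(7.2 × 10⁻⁴)(-1.02) = -1.1 × 10⁻³ → UNSTABLE
  136–204 m: −αΔT+βΔS = −(2.4 × 10⁻⁴)(+3.3)+(7.2 × 10⁻⁴)(+1.20) = 7.2 × 10⁻⁵ → stable
The 56–136 m interval has Δρ < 0: lighter water underlies denser water.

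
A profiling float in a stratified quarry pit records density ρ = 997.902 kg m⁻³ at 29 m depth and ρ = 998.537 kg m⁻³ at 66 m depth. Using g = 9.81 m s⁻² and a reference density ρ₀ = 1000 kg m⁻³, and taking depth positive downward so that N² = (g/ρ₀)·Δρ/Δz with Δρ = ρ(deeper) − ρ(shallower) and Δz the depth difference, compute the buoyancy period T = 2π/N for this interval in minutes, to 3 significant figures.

Δρ = 998.537 − 997.902 = 0.635 kg m⁻³ over Δz = 66 − 29 = 37 m.
N² = (9.81/1000) × (0.635/37) = 1.6836 × 10⁻⁴ s⁻².
N = √(1.6836 × 10⁻⁴) = 0.012975 rad s⁻¹, so T = 2π/N = 484.25 s = 8.0708 min ≈ 8.07 min.
N² > 0, so the interval is statically stable.

8.07 min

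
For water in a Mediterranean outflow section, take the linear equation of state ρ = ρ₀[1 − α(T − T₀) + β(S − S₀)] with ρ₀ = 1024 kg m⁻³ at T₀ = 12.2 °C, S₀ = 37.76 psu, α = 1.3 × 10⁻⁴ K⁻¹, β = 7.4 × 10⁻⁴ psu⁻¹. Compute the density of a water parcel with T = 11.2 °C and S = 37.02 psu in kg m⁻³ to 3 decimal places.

T − T₀ = -1.0 K, S − S₀ = -0.74 psu.
Bracket = 1 − α·(-1.0) + β·(-0.74) = 1 + (-4.176 × 10⁻⁴) = 0.9995824.
ρ = 1024 × 0.9995824 = 1023.572 kg m⁻³.

1023.572 kg m⁻³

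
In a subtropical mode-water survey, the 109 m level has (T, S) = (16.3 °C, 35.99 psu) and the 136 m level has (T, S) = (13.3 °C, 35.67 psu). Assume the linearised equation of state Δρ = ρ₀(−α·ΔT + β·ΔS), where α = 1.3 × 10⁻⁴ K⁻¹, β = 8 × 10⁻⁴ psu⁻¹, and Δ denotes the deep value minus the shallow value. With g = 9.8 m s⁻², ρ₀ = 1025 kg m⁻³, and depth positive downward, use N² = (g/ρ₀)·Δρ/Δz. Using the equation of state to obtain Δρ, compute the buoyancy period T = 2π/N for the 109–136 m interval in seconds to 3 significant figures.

ΔT = -3.0 K, ΔS = -0.32 psu (deep − shallow).
Δρ/ρ₀ = −αΔT + βΔS = 3.90 × 10⁻⁴ − 2.56 × 10⁻⁴ = 1.34 × 10⁻⁴, so Δρ ≈ 0.1373 kg m⁻³.
N² = (g/ρ₀)·Δρ/Δz = g·(Δρ/ρ₀)/Δz = 9.8 × 1.34 × 10⁻⁴ / 27 = 4.8637 × 10⁻⁵ s⁻².
N = √(4.8637 × 10⁻⁵) = 6.9740 × 10⁻³ rad s⁻¹ → T = 2π/N = 900.94 s ≈ 901 s.

901 s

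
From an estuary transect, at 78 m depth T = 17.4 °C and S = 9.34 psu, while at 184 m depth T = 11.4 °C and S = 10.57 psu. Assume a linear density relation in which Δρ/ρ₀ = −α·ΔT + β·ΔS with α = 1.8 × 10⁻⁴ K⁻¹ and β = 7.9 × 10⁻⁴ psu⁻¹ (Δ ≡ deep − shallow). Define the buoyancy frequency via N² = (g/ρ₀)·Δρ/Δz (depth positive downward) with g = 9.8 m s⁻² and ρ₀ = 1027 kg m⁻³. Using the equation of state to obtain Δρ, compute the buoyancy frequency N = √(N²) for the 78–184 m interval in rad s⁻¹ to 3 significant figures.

ΔT = -6.0 K, ΔS = +1.23 psu (deep − shallow).
Δρ/ρ₀ = −αΔT + βΔS = 1.08 × 10⁻³ + 9.717 × 10⁻⁴ = 2.0517 × 10⁻³, so Δρ ≈ 2.107 kg m⁻³.
N² = (g/ρ₀)·Δρ/Δz = g·(Δρ/ρ₀)/Δz = 9.8 × 2.0517 × 10⁻³ / 106 = 1.8969 × 10⁻⁴ s⁻².
N = √(1.8969 × 10⁻⁴) = 0.013773 rad s⁻¹ ≈ 0.0138 rad s⁻¹.

0.0138 rad s⁻¹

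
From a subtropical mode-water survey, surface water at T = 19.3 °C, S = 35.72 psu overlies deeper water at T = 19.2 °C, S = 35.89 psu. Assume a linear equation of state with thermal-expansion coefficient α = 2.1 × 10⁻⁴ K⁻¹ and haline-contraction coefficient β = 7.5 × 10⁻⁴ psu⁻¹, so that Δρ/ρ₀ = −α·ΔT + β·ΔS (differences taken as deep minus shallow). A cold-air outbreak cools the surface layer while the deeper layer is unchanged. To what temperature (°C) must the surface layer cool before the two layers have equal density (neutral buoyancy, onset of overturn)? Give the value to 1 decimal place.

Neutral buoyancy requires Δρ = 0, i.e. −α(T_deep − T_surf′) + β(S_deep − S_surf) = 0.
T_surf′ = T_deep − (β/α)·ΔS = 19.2 − (7.5 × 10⁻⁴/2.1 × 10⁻⁴)·(+0.17) = 18.593 °C.
Cooling required: 19.3 − (18.593) = 0.707 °C.

18.6 °C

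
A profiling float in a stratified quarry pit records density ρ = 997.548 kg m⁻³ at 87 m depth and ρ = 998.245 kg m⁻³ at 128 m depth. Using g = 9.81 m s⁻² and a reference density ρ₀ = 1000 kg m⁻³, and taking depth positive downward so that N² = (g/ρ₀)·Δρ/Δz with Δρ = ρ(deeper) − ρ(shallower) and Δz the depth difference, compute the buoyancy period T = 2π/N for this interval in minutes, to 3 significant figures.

8.11 min

Δρ = 998.245 − 997.548 = 0.697 kg m⁻³ over Δz = 128 − 87 = 41 m.
N² = (9.81/1000) × (0.697/41) = 1.6677 × 10⁻⁴ s⁻².
N = √(1.6677 × 10⁻⁴) = 0.012914 rad s⁻¹, so T = 2π/N = 486.54 s = 8.1090 min ≈ 8.11 min.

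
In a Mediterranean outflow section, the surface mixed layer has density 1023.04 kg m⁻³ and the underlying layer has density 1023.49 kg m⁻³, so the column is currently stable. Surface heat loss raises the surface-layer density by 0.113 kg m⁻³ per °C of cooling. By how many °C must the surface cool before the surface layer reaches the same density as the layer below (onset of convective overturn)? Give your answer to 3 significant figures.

3.98 °C

Density deficit of the surface layer: 1023.49 − 1023.04 = 0.45 kg m⁻³.
Required change = 0.45 / 0.113 = 3.98 °C.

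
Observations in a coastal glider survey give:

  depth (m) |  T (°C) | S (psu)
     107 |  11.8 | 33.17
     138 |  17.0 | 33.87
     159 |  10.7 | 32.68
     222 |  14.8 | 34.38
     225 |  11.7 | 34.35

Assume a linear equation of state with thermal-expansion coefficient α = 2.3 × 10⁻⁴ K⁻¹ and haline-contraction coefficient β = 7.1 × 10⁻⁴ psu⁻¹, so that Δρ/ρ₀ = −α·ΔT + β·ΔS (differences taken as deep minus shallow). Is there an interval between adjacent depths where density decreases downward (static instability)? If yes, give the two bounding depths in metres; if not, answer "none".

Evaluate Δρ/ρ₀ = −αΔT + βΔS across each adjacent pair:
  107–138 m: −αΔT+βΔS = −(2.3 × 10⁻⁴)(+5.2)+(7.1 × 10⁻⁴)(+0.70) = -7.0 × 10⁻⁴ → UNSTABLE
  138–159 m: −αΔT+βΔS = −(2.3 × 10⁻⁴)(-6.3)+(7.1 × 10⁻⁴)(-1.19) = 6.0 × 10⁻⁴ → stable
  159–222 m: −αΔT+βΔS = −(2.3 × 10⁻⁴)(+4.1)+(7.1 × 10⁻⁴)(+1.70) = 2.6 × 10⁻⁴ → stable
  222–225 m: −αΔT+βΔS = −(2.3 × 10⁻⁴)(-3.1)+(7.1 × 10⁻⁴)(-0.03) = 6.9 × 10⁻⁴ → stable
The 107–138 m interval has Δρ < 0: lighter water underlies denser water.

107–138 m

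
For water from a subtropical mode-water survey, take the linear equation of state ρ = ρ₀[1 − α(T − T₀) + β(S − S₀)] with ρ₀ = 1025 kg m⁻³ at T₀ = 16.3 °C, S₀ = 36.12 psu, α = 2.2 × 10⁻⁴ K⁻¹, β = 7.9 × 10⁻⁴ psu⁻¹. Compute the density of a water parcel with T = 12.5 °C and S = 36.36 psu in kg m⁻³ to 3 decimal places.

T − T₀ = -3.8 K, S − S₀ = +0.24 psu.
Bracket = 1 − α·(-3.8) + β·(+0.24) = 1 + (1.0256 × 10⁻³) = 1.0010256.
ρ = 1025 × 1.0010256 = 1026.051 kg m⁻³.

1026.051 kg m⁻³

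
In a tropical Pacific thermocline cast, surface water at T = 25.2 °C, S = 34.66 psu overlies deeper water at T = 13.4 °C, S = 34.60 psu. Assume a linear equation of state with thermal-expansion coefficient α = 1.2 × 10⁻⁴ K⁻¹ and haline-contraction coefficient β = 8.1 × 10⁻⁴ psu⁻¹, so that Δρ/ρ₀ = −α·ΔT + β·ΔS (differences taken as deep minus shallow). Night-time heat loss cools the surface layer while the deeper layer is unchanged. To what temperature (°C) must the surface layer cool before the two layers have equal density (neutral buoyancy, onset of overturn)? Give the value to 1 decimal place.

Neutral buoyancy requires Δρ = 0, i.e. −α(T_deep − T_surf′) + β(S_deep − S_surf) = 0.
T_surf′ = T_deep − (β/α)·ΔS = 13.4 − (8.1 × 10⁻⁴/1.2 × 10⁻⁴)·(-0.06) = 13.805 °C.
Cooling required: 25.2 − (13.805) = 11.395 °C.

13.8 °C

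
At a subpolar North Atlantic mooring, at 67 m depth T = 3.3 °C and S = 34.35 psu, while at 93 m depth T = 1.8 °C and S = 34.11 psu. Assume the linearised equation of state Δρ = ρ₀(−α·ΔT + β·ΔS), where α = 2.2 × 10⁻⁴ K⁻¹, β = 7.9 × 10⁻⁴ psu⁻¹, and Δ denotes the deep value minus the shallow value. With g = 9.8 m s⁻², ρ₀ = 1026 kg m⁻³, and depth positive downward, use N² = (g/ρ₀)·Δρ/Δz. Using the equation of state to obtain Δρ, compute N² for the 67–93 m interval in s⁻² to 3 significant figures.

ΔT = -1.5 K, ΔS = -0.24 psu (deep − shallow).
Δρ/ρ₀ = −αΔT + βΔS = 3.30 × 10⁻⁴ − 1.896 × 10⁻⁴ = 1.404 × 10⁻⁴, so Δρ ≈ 0.1441 kg m⁻³.
N² = (g/ρ₀)·Δρ/Δz = g·(Δρ/ρ₀)/Δz = 9.8 × 1.404 × 10⁻⁴ / 26 = 5.2920 × 10⁻⁵ s⁻² ≈ 5.29 × 10⁻⁵ s⁻².

5.29 × 10⁻⁵ s⁻²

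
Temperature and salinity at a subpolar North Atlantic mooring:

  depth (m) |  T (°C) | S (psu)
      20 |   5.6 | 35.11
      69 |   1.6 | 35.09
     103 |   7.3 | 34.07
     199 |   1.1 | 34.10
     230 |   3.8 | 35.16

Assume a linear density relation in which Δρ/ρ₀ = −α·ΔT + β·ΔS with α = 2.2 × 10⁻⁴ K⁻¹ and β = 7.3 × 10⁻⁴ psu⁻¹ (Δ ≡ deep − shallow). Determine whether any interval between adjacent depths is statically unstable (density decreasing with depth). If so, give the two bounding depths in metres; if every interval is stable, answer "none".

69–103 m

Evaluate Δρ/ρ₀ = −αΔT + βΔS across each adjacent pair:
  20–69 m: −αΔT+βΔS = −(2.2 × 10⁻⁴)(-4.0)+(7.3 × 10⁻⁴)(-0.02) = 8.7 × 10⁻⁴ → stable
  69–103 m: −αΔT+βΔS = −(2.2 × 10⁻⁴)(+5.7)+(7.3 × 10⁻⁴)(-1.02) = -2.0 × 10⁻³ → UNSTABLE
  103–199 m: −αΔT+βΔS = −(2.2 × 10⁻⁴)(-6.2)+(7.3 × 10⁻⁴)(+0.03) = 1.4 × 10⁻³ → stable
  199–230 m: −αΔT+βΔS = −(2.2 × 10⁻⁴)(+2.7)+(7.3 × 10⁻⁴)(+1.06) = 1.8 × 10⁻⁴ → stable
The 69–103 m interval has Δρ < 0: lighter water underlies denser water.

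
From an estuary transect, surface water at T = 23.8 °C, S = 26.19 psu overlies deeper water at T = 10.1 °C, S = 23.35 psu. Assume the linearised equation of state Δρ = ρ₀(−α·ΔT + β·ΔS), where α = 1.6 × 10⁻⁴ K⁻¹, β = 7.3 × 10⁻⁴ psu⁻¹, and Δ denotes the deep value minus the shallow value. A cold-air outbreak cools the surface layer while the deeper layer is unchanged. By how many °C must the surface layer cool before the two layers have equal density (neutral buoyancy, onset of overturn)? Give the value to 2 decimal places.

Neutral buoyancy requires Δρ = 0, i.e. −α(T_deep − T_surf′) + β(S_deep − S_surf) = 0.
T_surf′ = T_deep − (β/α)·ΔS = 10.1 − (7.3 × 10⁻⁴/1.6 × 10⁻⁴)·(-2.84) = 23.0575 °C.
Cooling required: 23.8 − (23.0575) = 0.7425 °C.

0.74 °C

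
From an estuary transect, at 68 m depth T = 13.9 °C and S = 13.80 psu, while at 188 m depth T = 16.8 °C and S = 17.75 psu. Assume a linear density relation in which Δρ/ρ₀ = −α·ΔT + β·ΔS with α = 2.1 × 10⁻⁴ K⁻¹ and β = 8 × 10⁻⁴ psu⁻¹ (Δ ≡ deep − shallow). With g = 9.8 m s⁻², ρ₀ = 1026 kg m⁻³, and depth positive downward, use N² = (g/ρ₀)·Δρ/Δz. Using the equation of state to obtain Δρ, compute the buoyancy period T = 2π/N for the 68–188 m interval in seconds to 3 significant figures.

435 s

ΔT = +2.9 K, ΔS = +3.95 psu (deep − shallow).
Δρ/ρ₀ = −αΔT + βΔS = -6.09 × 10⁻⁴ + 3.16 × 10⁻³ = 2.551 × 10⁻³, so Δρ ≈ 2.617 kg m⁻³.
N² = (g/ρ₀)·Δρ/Δz = g·(Δρ/ρ₀)/Δz = 9.8 × 2.551 × 10⁻³ / 120 = 2.0833 × 10⁻⁴ s⁻².
N = √(2.0833 × 10⁻⁴) = 0.014434 rad s⁻¹ → T = 2π/N = 435.30 s ≈ 435 s.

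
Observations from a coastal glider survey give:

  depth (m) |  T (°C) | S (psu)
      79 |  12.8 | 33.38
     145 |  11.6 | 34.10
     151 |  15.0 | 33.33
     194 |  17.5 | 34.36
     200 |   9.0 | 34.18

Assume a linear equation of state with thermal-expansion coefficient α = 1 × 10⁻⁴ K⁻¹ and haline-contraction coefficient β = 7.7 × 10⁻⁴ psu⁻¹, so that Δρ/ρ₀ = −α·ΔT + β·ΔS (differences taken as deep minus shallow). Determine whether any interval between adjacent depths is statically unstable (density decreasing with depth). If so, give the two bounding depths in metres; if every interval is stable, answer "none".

145–151 m

Evaluate Δρ/ρ₀ = −αΔT + βΔS across each adjacent pair:
  79–145 m: −αΔT+βΔS = −(1 × 10⁻⁴)(-1.2)+(7.7 × 10⁻⁴)(+0.72) = 6.7 × 10⁻⁴ → stable
  145–151 m: −αΔT+βΔS = −(1 × 10⁻⁴)(+3.4)+(7.7 × 10⁻⁴)(-0.77) = -9.3 × 10⁻⁴ → UNSTABLE
  151–194 m: −αΔT+βΔS = −(1 × 10⁻⁴)(+2.5)+(7.7 × 10⁻⁴)(+1.03) = 5.4 × 10⁻⁴ → stable
  194–200 m: −αΔT+βΔS = −(1 × 10⁻⁴)(-8.5)+(7.7 × 10⁻⁴)(-0.18) = 7.1 × 10⁻⁴ → stable
The 145–151 m interval has Δρ < 0: lighter water underlies denser water.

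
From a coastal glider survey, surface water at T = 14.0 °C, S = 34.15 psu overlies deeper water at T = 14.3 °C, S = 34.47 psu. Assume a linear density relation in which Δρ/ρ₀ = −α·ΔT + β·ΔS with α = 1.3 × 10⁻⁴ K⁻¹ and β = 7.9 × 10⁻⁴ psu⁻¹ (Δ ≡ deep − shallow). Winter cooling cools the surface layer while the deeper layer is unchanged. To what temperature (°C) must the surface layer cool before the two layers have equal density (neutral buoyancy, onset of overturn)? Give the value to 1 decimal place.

Neutral buoyancy requires Δρ = 0, i.e. −α(T_deep − T_surf′) + β(S_deep − S_surf) = 0.
T_surf′ = T_deep − (β/α)·ΔS = 14.3 − (7.9 × 10⁻⁴/1.3 × 10⁻⁴)·(+0.32) = 12.355 °C.
Cooling required: 14.0 − (12.355) = 1.645 °C.

12.4 °C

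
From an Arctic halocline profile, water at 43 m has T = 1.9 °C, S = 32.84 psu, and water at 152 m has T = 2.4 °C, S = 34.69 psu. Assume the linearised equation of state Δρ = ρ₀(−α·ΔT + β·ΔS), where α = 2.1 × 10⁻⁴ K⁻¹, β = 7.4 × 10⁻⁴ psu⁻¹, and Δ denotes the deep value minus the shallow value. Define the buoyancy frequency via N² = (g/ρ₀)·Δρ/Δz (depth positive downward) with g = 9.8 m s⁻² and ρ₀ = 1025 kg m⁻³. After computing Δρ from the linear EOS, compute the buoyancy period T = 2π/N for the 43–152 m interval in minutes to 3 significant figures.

9.82 min

ΔT = +0.5 K, ΔS = +1.85 psu (deep − shallow).
Δρ/ρ₀ = −αΔT + βΔS = -1.05 × 10⁻⁴ + 1.369 × 10⁻³ = 1.264 × 10⁻³, so Δρ ≈ 1.296 kg m⁻³.
N² = (g/ρ₀)·Δρ/Δz = g·(Δρ/ρ₀)/Δz = 9.8 × 1.264 × 10⁻³ / 109 = 1.1364 × 10⁻⁴ s⁻².
N = √(1.1364 × 10⁻⁴) = 0.010660 rad s⁻¹ → T = 2π/N = 589.42 s = 9.8237 min ≈ 9.82 min.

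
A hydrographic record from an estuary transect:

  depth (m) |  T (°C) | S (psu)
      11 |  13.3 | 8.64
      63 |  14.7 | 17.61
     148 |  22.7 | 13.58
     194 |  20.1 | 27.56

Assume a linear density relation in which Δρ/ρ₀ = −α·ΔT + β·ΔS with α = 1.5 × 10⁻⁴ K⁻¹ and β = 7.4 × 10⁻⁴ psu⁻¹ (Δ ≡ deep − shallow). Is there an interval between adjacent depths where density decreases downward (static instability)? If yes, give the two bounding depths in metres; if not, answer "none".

63–148 m

Evaluate Δρ/ρ₀ = −αΔT + βΔS across each adjacent pair:
  11–63 m: −αΔT+βΔS = −(1.5 × 10⁻⁴)(+1.4)+(7.4 × 10⁻⁴)(+8.97) = 6.4 × 10⁻³ → stable
  63–148 m: −αΔT+βΔS = −(1.5 × 10⁻⁴)(+8.0)+(7.4 × 10⁻⁴)(-4.03) = -4.2 × 10⁻³ → UNSTABLE
  148–194 m: −αΔT+βΔS = −(1.5 × 10⁻⁴)(-2.6)+(7.4 × 10⁻⁴)(+13.98) = 0.011 → stable
The 63–148 m interval has Δρ < 0: lighter water underlies denser water.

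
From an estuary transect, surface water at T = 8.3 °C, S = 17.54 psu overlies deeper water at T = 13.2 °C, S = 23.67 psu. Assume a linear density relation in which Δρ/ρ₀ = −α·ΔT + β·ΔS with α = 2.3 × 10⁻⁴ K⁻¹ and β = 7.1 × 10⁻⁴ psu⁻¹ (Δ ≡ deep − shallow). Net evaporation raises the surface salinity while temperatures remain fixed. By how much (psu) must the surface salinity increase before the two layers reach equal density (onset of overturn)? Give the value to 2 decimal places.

4.54 psu

Neutral buoyancy requires −α(T_deep − T_surf) + β(S_deep − S_surf′) = 0.
S_surf′ = S_deep − (α/β)·ΔT = 23.67 − (2.3 × 10⁻⁴/7.1 × 10⁻⁴)·(+4.9) = 22.0827 psu.
Increase required: 22.0827 − 17.54 = 4.5427 psu.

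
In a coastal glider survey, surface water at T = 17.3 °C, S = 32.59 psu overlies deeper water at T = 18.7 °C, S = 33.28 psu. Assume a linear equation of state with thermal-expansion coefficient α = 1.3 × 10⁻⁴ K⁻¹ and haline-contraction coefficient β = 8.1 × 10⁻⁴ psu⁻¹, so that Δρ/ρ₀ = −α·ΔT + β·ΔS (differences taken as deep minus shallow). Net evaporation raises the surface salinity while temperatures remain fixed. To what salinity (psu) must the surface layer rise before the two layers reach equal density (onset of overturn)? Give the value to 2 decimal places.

33.06 psu

Neutral buoyancy requires −α(T_deep − T_surf) + β(S_deep − S_surf′) = 0.
S_surf′ = S_deep − (α/β)·ΔT = 33.28 − (1.3 × 10⁻⁴/8.1 × 10⁻⁴)·(+1.4) = 33.0553 psu.
Increase required: 33.0553 − 32.59 = 0.4653 psu.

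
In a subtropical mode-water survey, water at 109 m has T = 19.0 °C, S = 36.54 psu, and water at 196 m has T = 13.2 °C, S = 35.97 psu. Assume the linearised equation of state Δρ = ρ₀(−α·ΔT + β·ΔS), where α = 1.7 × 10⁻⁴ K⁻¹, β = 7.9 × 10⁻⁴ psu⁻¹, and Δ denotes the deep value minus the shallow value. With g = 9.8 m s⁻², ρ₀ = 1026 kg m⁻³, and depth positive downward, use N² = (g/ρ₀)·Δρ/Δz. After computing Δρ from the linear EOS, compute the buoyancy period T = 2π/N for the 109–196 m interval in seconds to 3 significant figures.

809 s

ΔT = -5.8 K, ΔS = -0.57 psu (deep − shallow).
Δρ/ρ₀ = −αΔT + βΔS = 9.86 × 10⁻⁴ − 4.503 × 10⁻⁴ = 5.357 × 10⁻⁴, so Δρ ≈ 0.5496 kg m⁻³.
N² = (g/ρ₀)·Δρ/Δz = g·(Δρ/ρ₀)/Δz = 9.8 × 5.357 × 10⁻⁴ / 87 = 6.0343 × 10⁻⁵ s⁻².
N = √(6.0343 × 10⁻⁵) = 7.7681 × 10⁻³ rad s⁻¹ → T = 2π/N = 808.84 s ≈ 809 s.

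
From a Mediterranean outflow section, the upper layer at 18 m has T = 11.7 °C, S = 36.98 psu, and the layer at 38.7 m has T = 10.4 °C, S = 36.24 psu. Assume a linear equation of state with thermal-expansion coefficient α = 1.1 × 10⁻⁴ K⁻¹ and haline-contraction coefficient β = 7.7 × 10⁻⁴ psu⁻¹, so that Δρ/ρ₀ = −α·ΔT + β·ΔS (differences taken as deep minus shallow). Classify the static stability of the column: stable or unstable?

ΔT = 10.4 − 11.7 = -1.3 K and ΔS = 36.24 − 36.98 = -0.74 psu (deep − shallow).
−αΔT = 1.43 × 10⁻⁴; βΔS = -5.698 × 10⁻⁴; sum Δρ/ρ₀ = -4.268 × 10⁻⁴.
Δρ/ρ₀ < 0, so Δρ < 0: deeper water is lighter → statically unstable; the column would overturn.

unstable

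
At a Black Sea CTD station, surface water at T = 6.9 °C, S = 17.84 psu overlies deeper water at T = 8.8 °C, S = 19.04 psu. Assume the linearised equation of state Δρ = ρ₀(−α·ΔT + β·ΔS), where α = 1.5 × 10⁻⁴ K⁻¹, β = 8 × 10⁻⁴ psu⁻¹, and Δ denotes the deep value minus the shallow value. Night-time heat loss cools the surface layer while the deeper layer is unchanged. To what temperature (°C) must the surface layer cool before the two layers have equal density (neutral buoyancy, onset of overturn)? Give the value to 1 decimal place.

2.4 °C

Neutral buoyancy requires Δρ = 0, i.e. −α(T_deep − T_surf′) + β(S_deep − S_surf) = 0.
T_surf′ = T_deep − (β/α)·ΔS = 8.8 − (8 × 10⁻⁴/1.5 × 10⁻⁴)·(+1.20) = 2.400 °C.
Cooling required: 6.9 − (2.400) = 4.500 °C.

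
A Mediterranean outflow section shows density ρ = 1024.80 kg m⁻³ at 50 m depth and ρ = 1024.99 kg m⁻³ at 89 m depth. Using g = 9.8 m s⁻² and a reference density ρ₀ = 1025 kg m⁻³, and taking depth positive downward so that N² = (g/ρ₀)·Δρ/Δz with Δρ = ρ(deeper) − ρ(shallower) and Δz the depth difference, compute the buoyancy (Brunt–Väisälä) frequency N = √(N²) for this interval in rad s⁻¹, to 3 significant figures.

6.82 × 10⁻³ rad s⁻¹

Δρ = 1024.99 − 1024.80 = 0.19 kg m⁻³ over Δz = 89 − 50 = 39 m.
N² = (9.8/1025) × (0.19/39) = 4.6579 × 10⁻⁵ s⁻².
N = √(4.6579 × 10⁻⁵) = 6.8249 × 10⁻³ rad s⁻¹ ≈ 6.82 × 10⁻³ rad s⁻¹.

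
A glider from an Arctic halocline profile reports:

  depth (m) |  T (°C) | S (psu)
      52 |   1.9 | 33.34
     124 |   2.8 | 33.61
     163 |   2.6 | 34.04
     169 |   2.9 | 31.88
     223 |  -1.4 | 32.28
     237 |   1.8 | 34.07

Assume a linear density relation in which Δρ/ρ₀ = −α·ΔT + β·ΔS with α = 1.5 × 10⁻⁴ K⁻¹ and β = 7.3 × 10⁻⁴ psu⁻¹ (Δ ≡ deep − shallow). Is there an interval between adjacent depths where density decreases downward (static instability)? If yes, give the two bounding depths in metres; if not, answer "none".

Evaluate Δρ/ρ₀ = −αΔT + βΔS across each adjacent pair:
  52–124 m: −αΔT+βΔS = −(1.5 × 10⁻⁴)(+0.9)+(7.3 × 10⁻⁴)(+0.27) = 6.2 × 10⁻⁵ → stable
  124–163 m: −αΔT+βΔS = −(1.5 × 10⁻⁴)(-0.2)+(7.3 × 10⁻⁴)(+0.43) = 3.4 × 10⁻⁴ → stable
  163–169 m: −αΔT+βΔS = −(1.5 × 10⁻⁴)(+0.3)+(7.3 × 10⁻⁴)(-2.16) = -1.6 × 10⁻³ → UNSTABLE
  169–223 m: −αΔT+βΔS = −(1.5 × 10⁻⁴)(-4.3)+(7.3 × 10⁻⁴)(+0.40) = 9.4 × 10⁻⁴ → stable
  223–237 m: −αΔT+βΔS = −(1.5 × 10⁻⁴)(+3.2)+(7.3 × 10⁻⁴)(+1.79) = 8.3 × 10⁻⁴ → stable
The 163–169 m interval has Δρ < 0: lighter water underlies denser water.

163–169 m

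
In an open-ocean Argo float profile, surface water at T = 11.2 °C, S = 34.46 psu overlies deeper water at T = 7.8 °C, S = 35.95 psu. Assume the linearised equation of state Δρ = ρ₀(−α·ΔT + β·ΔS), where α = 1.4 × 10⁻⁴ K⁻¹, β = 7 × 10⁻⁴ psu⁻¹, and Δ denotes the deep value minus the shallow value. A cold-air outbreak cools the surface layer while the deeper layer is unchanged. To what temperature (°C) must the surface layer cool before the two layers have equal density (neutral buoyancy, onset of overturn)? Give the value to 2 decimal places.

Neutral buoyancy requires Δρ = 0, i.e. −α(T_deep − T_surf′) + β(S_deep − S_surf) = 0.
T_surf′ = T_deep − (β/α)·ΔS = 7.8 − (7 × 10⁻⁴/1.4 × 10⁻⁴)·(+1.49) = 0.3500 °C.
Cooling required: 11.2 − (0.3500) = 10.8500 °C.

0.35 °C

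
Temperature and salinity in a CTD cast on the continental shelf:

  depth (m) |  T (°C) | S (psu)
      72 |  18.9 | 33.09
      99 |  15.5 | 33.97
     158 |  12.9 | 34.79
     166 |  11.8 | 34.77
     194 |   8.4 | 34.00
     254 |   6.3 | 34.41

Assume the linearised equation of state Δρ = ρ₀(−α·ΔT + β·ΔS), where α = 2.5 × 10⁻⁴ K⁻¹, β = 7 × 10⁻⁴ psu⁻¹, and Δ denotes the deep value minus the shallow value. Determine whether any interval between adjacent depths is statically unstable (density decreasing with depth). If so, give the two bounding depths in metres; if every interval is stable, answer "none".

none

Evaluate Δρ/ρ₀ = −αΔT + βΔS across each adjacent pair:
  72–99 m: −αΔT+βΔS = −(2.5 × 10⁻⁴)(-3.4)+(7 × 10⁻⁴)(+0.88) = 1.5 × 10⁻³ → stable
  99–158 m: −αΔT+βΔS = −(2.5 × 10⁻⁴)(-2.6)+(7 × 10⁻⁴)(+0.82) = 1.2 × 10⁻³ → stable
  158–166 m: −αΔT+βΔS = −(2.5 × 10⁻⁴)(-1.1)+(7 × 10⁻⁴)(-0.02) = 2.6 × 10⁻⁴ → stable
  166–194 m: −αΔT+βΔS = −(2.5 × 10⁻⁴)(-3.4)+(7 × 10⁻⁴)(-0.77) = 3.1 × 10⁻⁴ → stable
  194–254 m: −αΔT+βΔS = −(2.5 × 10⁻⁴)(-2.1)+(7 × 10⁻⁴)(+0.41) = 8.1 × 10⁻⁴ → stable
Every interval has Δρ > 0: the column is stably stratified throughout.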